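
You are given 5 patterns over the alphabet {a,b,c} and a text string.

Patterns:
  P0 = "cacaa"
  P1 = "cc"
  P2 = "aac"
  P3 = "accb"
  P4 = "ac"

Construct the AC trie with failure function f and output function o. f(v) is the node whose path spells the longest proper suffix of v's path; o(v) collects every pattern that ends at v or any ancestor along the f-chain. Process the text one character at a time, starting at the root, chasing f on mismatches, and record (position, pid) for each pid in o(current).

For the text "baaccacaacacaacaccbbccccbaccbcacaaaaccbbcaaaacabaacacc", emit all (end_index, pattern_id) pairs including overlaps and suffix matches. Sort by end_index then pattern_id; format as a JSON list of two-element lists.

Build:
Trie (insert patterns):
  n0 'ε': a→7 c→1
  n1 'c': a→2 c→6
  n2 'ca': c→3
  n3 'cac': a→4
  n4 'caca': a→5
  n5 'cacaa': ·  ←P0
  n6 'cc': ·  ←P1
  n7 'a': a→8 c→10
  n8 'aa': c→9
  n9 'aac': ·  ←P2
  n10 'ac': c→11  ←P4
  n11 'acc': b→12
  n12 'accb': ·  ←P3

BFS fail/out derivation:
  n1('c'): parent n0 fail=0; on 'c' 0 → fail=0;  out ∅∪∅=∅
  n7('a'): parent n0 fail=0; on 'a' 0 → fail=0;  out ∅∪∅=∅
  n2('ca'): parent n1 fail=0; on 'a' 0 → fail=7;  out ∅∪∅=∅
  n6('cc'): parent n1 fail=0; on 'c' 0 → fail=1;  out {1}∪∅={1}
  n8('aa'): parent n7 fail=0; on 'a' 0 → fail=7;  out ∅∪∅=∅
  n10('ac'): parent n7 fail=0; on 'c' 0 → fail=1;  out {4}∪∅={4}
  n3('cac'): parent n2 fail=7; on 'c' 7 → fail=10;  out ∅∪{4}={4}
  n9('aac'): parent n8 fail=7; on 'c' 7 → fail=10;  out {2}∪{4}={2,4}
  n11('acc'): parent n10 fail=1; on 'c' 1 → fail=6;  out ∅∪{1}={1}
  n4('caca'): parent n3 fail=10; on 'a' 10→1 → fail=2;  out ∅∪∅=∅
  n12('accb'): parent n11 fail=6; on 'b' 6→1→0 → fail=0;  out {3}∪∅={3}
  n5('cacaa'): parent n4 fail=2; on 'a' 2→7 → fail=8;  out {0}∪∅={0}

Scan:
pos 0 'b': at 0
pos 1 'a': at 7
pos 2 'a': at 8
pos 3 'c': at 9  → match P2@[1:3],P4@[2:3]
pos 4 'c': at 11 ·f  → match P1@[3:4]
pos 5 'a': at 2 ·f
pos 6 'c': at 3  → match P4@[5:6]
pos 7 'a': at 4
pos 8 'a': at 5  → match P0@[4:8]
pos 9 'c': at 9 ·f  → match P2@[7:9],P4@[8:9]
pos 10 'a': at 2 ·f
pos 11 'c': at 3  → match P4@[10:11]
pos 12 'a': at 4
pos 13 'a': at 5  → match P0@[9:13]
pos 14 'c': at 9 ·f  → match P2@[12:14],P4@[13:14]
pos 15 'a': at 2 ·f
pos 16 'c': at 3  → match P4@[15:16]
pos 17 'c': at 11 ·f  → match P1@[16:17]
pos 18 'b': at 12  → match P3@[15:18]
pos 19 'b': at 0 ·f
pos 20 'c': at 1
pos 21 'c': at 6  → match P1@[20:21]
pos 22 'c': at 6 ·f  → match P1@[21:22]
pos 23 'c': at 6 ·f  → match P1@[22:23]
pos 24 'b': at 0 ·f
pos 25 'a': at 7
pos 26 'c': at 10  → match P4@[25:26]
pos 27 'c': at 11  → match P1@[26:27]
pos 28 'b': at 12  → match P3@[25:28]
pos 29 'c': at 1 ·f
pos 30 'a': at 2
pos 31 'c': at 3  → match P4@[30:31]
pos 32 'a': at 4
pos 33 'a': at 5  → match P0@[29:33]
pos 34 'a': at 8 ·f
pos 35 'a': at 8 ·f
pos 36 'c': at 9  → match P2@[34:36],P4@[35:36]
pos 37 'c': at 11 ·f  → match P1@[36:37]
pos 38 'b': at 12  → match P3@[35:38]
pos 39 'b': at 0 ·f
pos 40 'c': at 1
pos 41 'a': at 2
pos 42 'a': at 8 ·f
pos 43 'a': at 8 ·f
pos 44 'a': at 8 ·f
pos 45 'c': at 9  → match P2@[43:45],P4@[44:45]
pos 46 'a': at 2 ·f
pos 47 'b': at 0 ·f
pos 48 'a': at 7
pos 49 'a': at 8
pos 50 'c': at 9  → match P2@[48:50],P4@[49:50]
pos 51 'a': at 2 ·f
pos 52 'c': at 3  → match P4@[51:52]
pos 53 'c': at 11 ·f  → match P1@[52:53]

All matches (sorted): [[3,2],[3,4],[4,1],[6,4],[8,0],[9,2],[9,4],[11,4],[13,0],[14,2],[14,4],[16,4],[17,1],[18,3],[21,1],[22,1],[23,1],[26,4],[27,1],[28,3],[31,4],[33,0],[36,2],[36,4],[37,1],[38,3],[45,2],[45,4],[50,2],[50,4],[52,4],[53,1]]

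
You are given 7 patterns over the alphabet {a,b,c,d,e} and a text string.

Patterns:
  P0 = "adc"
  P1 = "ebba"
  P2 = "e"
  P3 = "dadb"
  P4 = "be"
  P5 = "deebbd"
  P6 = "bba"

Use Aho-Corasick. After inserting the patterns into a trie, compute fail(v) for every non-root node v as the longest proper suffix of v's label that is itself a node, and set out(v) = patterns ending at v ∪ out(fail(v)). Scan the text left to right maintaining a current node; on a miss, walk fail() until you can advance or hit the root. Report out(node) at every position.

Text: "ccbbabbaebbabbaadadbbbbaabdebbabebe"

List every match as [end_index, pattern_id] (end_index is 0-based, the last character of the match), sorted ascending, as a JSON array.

Build automaton:
Trie nodes:
  0='ε' goto a→1 b→12 d→8 e→4
  1='a' goto d→2
  2='ad' goto c→3
  3='adc' goto ·  ←P0
  4='e' goto b→5  ←P2
  5='eb' goto b→6
  6='ebb' goto a→7
  7='ebba' goto ·  ←P1
  8='d' goto a→9 e→14
  9='da' goto d→10
  10='dad' goto b→11
  11='dadb' goto ·  ←P3
  12='b' goto b→19 e→13
  13='be' goto ·  ←P4
  14='de' goto e→15
  15='dee' goto b→16
  16='deeb' goto b→17
  17='deebb' goto d→18
  18='deebbd' goto ·  ←P5
  19='bb' goto a→20
  20='bba' goto ·  ←P6

Failure links (BFS by depth):
  fail(1) 'a': from fail(0)=0 chase 'a': 0 ⇒ 0;  out=∅∪out(0)=∅
  fail(4) 'e': from fail(0)=0 chase 'e': 0 ⇒ 0;  out={2}∪out(0)={2}
  fail(8) 'd': from fail(0)=0 chase 'd': 0 ⇒ 0;  out=∅∪out(0)=∅
  fail(12) 'b': from fail(0)=0 chase 'b': 0 ⇒ 0;  out=∅∪out(0)=∅
  fail(2) 'ad': from fail(1)=0 chase 'd': 0 ⇒ 8;  out=∅∪out(8)=∅
  fail(5) 'eb': from fail(4)=0 chase 'b': 0 ⇒ 12;  out=∅∪out(12)=∅
  fail(9) 'da': from fail(8)=0 chase 'a': 0 ⇒ 1;  out=∅∪out(1)=∅
  fail(13) 'be': from fail(12)=0 chase 'e': 0 ⇒ 4;  out={4}∪out(4)={2,4}
  fail(14) 'de': from fail(8)=0 chase 'e': 0 ⇒ 4;  out=∅∪out(4)={2}
  fail(19) 'bb': from fail(12)=0 chase 'b': 0 ⇒ 12;  out=∅∪out(12)=∅
  fail(3) 'adc': from fail(2)=8 chase 'c': 8→0 ⇒ 0;  out={0}∪out(0)={0}
  fail(6) 'ebb': from fail(5)=12 chase 'b': 12 ⇒ 19;  out=∅∪out(19)=∅
  fail(10) 'dad': from fail(9)=1 chase 'd': 1 ⇒ 2;  out=∅∪out(2)=∅
  fail(15) 'dee': from fail(14)=4 chase 'e': 4→0 ⇒ 4;  out=∅∪out(4)={2}
  fail(20) 'bba': from fail(19)=12 chase 'a': 12→0 ⇒ 1;  out={6}∪out(1)={6}
  fail(7) 'ebba': from fail(6)=19 chase 'a': 19 ⇒ 20;  out={1}∪out(20)={1,6}
  fail(11) 'dadb': from fail(10)=2 chase 'b': 2→8→0 ⇒ 12;  out={3}∪out(12)={3}
  fail(16) 'deeb': from fail(15)=4 chase 'b': 4 ⇒ 5;  out=∅∪out(5)=∅
  fail(17) 'deebb': from fail(16)=5 chase 'b': 5 ⇒ 6;  out=∅∪out(6)=∅
  fail(18) 'deebbd': from fail(17)=6 chase 'd': 6→19→12→0 ⇒ 8;  out={5}∪out(8)={5}

Text stream:
pos 0 'c': at 0
pos 1 'c': at 0
pos 2 'b': at 12
pos 3 'b': at 19
pos 4 'a': at 20  → match P6@[2:4]
pos 5 'b': at 12 ·f
pos 6 'b': at 19
pos 7 'a': at 20  → match P6@[5:7]
pos 8 'e': at 4 ·f  → match P2@[8:8]
pos 9 'b': at 5
pos 10 'b': at 6
pos 11 'a': at 7  → match P1@[8:11],P6@[9:11]
pos 12 'b': at 12 ·f
pos 13 'b': at 19
pos 14 'a': at 20  → match P6@[12:14]
pos 15 'a': at 1 ·f
pos 16 'd': at 2
pos 17 'a': at 9 ·f
pos 18 'd': at 10
pos 19 'b': at 11  → match P3@[16:19]
pos 20 'b': at 19 ·f
pos 21 'b': at 19 ·f
pos 22 'b': at 19 ·f
pos 23 'a': at 20  → match P6@[21:23]
pos 24 'a': at 1 ·f
pos 25 'b': at 12 ·f
pos 26 'd': at 8 ·f
pos 27 'e': at 14  → match P2@[27:27]
pos 28 'b': at 5 ·f
pos 29 'b': at 6
pos 30 'a': at 7  → match P1@[27:30],P6@[28:30]
pos 31 'b': at 12 ·f
pos 32 'e': at 13  → match P2@[32:32],P4@[31:32]
pos 33 'b': at 5 ·f
pos 34 'e': at 13 ·f  → match P2@[34:34],P4@[33:34]

All matches (sorted): [[4,6],[7,6],[8,2],[11,1],[11,6],[14,6],[19,3],[23,6],[27,2],[30,1],[30,6],[32,2],[32,4],[34,2],[34,4]]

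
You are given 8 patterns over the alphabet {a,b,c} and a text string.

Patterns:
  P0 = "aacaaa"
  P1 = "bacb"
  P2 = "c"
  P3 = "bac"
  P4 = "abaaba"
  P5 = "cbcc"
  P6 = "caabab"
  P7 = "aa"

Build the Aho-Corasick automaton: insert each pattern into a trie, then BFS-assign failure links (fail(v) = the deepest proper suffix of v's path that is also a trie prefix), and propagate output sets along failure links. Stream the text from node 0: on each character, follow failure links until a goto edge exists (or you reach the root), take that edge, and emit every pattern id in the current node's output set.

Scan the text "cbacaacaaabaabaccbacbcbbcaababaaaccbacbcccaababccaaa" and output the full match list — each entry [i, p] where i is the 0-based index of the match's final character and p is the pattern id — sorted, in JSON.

Build:
Trie (insert patterns):
  n0 'ε': a→1 b→7 c→11
  n1 'a': a→2 b→12
  n2 'aa': c→3  [P7 ends]
  n3 'aac': a→4
  n4 'aaca': a→5
  n5 'aacaa': a→6
  n6 'aacaaa': ·  [P0 ends]
  n7 'b': a→8
  n8 'ba': c→9
  n9 'bac': b→10  [P3 ends]
  n10 'bacb': ·  [P1 ends]
  n11 'c': a→20 b→17  [P2 ends]
  n12 'ab': a→13
  n13 'aba': a→14
  n14 'abaa': b→15
  n15 'abaab': a→16
  n16 'abaaba': ·  [P4 ends]
  n17 'cb': c→18
  n18 'cbc': c→19
  n19 'cbcc': ·  [P5 ends]
  n20 'ca': a→21
  n21 'caa': b→22
  n22 'caab': a→23
  n23 'caaba': b→24
  n24 'caabab': ·  [P6 ends]

Failure links (BFS by depth):
  n1('a'): parent n0 fail=0; on 'a' 0 → fail=0;  out ∅∪∅=∅
  n7('b'): parent n0 fail=0; on 'b' 0 → fail=0;  out ∅∪∅=∅
  n11('c'): parent n0 fail=0; on 'c' 0 → fail=0;  out {2}∪∅={2}
  n2('aa'): parent n1 fail=0; on 'a' 0 → fail=1;  out {7}∪∅={7}
  n8('ba'): parent n7 fail=0; on 'a' 0 → fail=1;  out ∅∪∅=∅
  n12('ab'): parent n1 fail=0; on 'b' 0 → fail=7;  out ∅∪∅=∅
  n17('cb'): parent n11 fail=0; on 'b' 0 → fail=7;  out ∅∪∅=∅
  n20('ca'): parent n11 fail=0; on 'a' 0 → fail=1;  out ∅∪∅=∅
  n3('aac'): parent n2 fail=1; on 'c' 1→0 → fail=11;  out ∅∪{2}={2}
  n9('bac'): parent n8 fail=1; on 'c' 1→0 → fail=11;  out {3}∪{2}={2,3}
  n13('aba'): parent n12 fail=7; on 'a' 7 → fail=8;  out ∅∪∅=∅
  n18('cbc'): parent n17 fail=7; on 'c' 7→0 → fail=11;  out ∅∪{2}={2}
  n21('caa'): parent n20 fail=1; on 'a' 1 → fail=2;  out ∅∪{7}={7}
  n4('aaca'): parent n3 fail=11; on 'a' 11 → fail=20;  out ∅∪∅=∅
  n10('bacb'): parent n9 fail=11; on 'b' 11 → fail=17;  out {1}∪∅={1}
  n14('abaa'): parent n13 fail=8; on 'a' 8→1 → fail=2;  out ∅∪{7}={7}
  n19('cbcc'): parent n18 fail=11; on 'c' 11→0 → fail=11;  out {5}∪{2}={2,5}
  n22('caab'): parent n21 fail=2; on 'b' 2→1 → fail=12;  out ∅∪∅=∅
  n5('aacaa'): parent n4 fail=20; on 'a' 20 → fail=21;  out ∅∪{7}={7}
  n15('abaab'): parent n14 fail=2; on 'b' 2→1 → fail=12;  out ∅∪∅=∅
  n23('caaba'): parent n22 fail=12; on 'a' 12 → fail=13;  out ∅∪∅=∅
  n6('aacaaa'): parent n5 fail=21; on 'a' 21→2→1 → fail=2;  out {0}∪{7}={0,7}
  n16('abaaba'): parent n15 fail=12; on 'a' 12 → fail=13;  out {4}∪∅={4}
  n24('caabab'): parent n23 fail=13; on 'b' 13→8→1 → fail=12;  out {6}∪∅={6}

Text stream:
[0] read 'c'  n0⇒n11  → match P2@[0:0]
[1] read 'b'  n11⇒n17
[2] read 'a'  n17⇒n8 ·f
[3] read 'c'  n8⇒n9  → match P2@[3:3],P3@[1:3]
[4] read 'a'  n9⇒n20 ·f
[5] read 'a'  n20⇒n21  → match P7@[4:5]
[6] read 'c'  n21⇒n3 ·f  → match P2@[6:6]
[7] read 'a'  n3⇒n4
[8] read 'a'  n4⇒n5  → match P7@[7:8]
[9] read 'a'  n5⇒n6  → match P0@[4:9],P7@[8:9]
[10] read 'b'  n6⇒n12 ·f
[11] read 'a'  n12⇒n13
[12] read 'a'  n13⇒n14  → match P7@[11:12]
[13] read 'b'  n14⇒n15
[14] read 'a'  n15⇒n16  → match P4@[9:14]
[15] read 'c'  n16⇒n9 ·f  → match P2@[15:15],P3@[13:15]
[16] read 'c'  n9⇒n11 ·f  → match P2@[16:16]
[17] read 'b'  n11⇒n17
[18] read 'a'  n17⇒n8 ·f
[19] read 'c'  n8⇒n9  → match P2@[19:19],P3@[17:19]
[20] read 'b'  n9⇒n10  → match P1@[17:20]
[21] read 'c'  n10⇒n18 ·f  → match P2@[21:21]
[22] read 'b'  n18⇒n17 ·f
[23] read 'b'  n17⇒n7 ·f
[24] read 'c'  n7⇒n11 ·f  → match P2@[24:24]
[25] read 'a'  n11⇒n20
[26] read 'a'  n20⇒n21  → match P7@[25:26]
[27] read 'b'  n21⇒n22
[28] read 'a'  n22⇒n23
[29] read 'b'  n23⇒n24  → match P6@[24:29]
[30] read 'a'  n24⇒n13 ·f
[31] read 'a'  n13⇒n14  → match P7@[30:31]
[32] read 'a'  n14⇒n2 ·f  → match P7@[31:32]
[33] read 'c'  n2⇒n3  → match P2@[33:33]
[34] read 'c'  n3⇒n11 ·f  → match P2@[34:34]
[35] read 'b'  n11⇒n17
[36] read 'a'  n17⇒n8 ·f
[37] read 'c'  n8⇒n9  → match P2@[37:37],P3@[35:37]
[38] read 'b'  n9⇒n10  → match P1@[35:38]
[39] read 'c'  n10⇒n18 ·f  → match P2@[39:39]
[40] read 'c'  n18⇒n19  → match P2@[40:40],P5@[37:40]
[41] read 'c'  n19⇒n11 ·f  → match P2@[41:41]
[42] read 'a'  n11⇒n20
[43] read 'a'  n20⇒n21  → match P7@[42:43]
[44] read 'b'  n21⇒n22
[45] read 'a'  n22⇒n23
[46] read 'b'  n23⇒n24  → match P6@[41:46]
[47] read 'c'  n24⇒n11 ·f  → match P2@[47:47]
[48] read 'c'  n11⇒n11 ·f  → match P2@[48:48]
[49] read 'a'  n11⇒n20
[50] read 'a'  n20⇒n21  → match P7@[49:50]
[51] read 'a'  n21⇒n2 ·f  → match P7@[50:51]

Matches: [[0,2],[3,2],[3,3],[5,7],[6,2],[8,7],[9,0],[9,7],[12,7],[14,4],[15,2],[15,3],[16,2],[19,2],[19,3],[20,1],[21,2],[24,2],[26,7],[29,6],[31,7],[32,7],[33,2],[34,2],[37,2],[37,3],[38,1],[39,2],[40,2],[40,5],[41,2],[43,7],[46,6],[47,2],[48,2],[50,7],[51,7]]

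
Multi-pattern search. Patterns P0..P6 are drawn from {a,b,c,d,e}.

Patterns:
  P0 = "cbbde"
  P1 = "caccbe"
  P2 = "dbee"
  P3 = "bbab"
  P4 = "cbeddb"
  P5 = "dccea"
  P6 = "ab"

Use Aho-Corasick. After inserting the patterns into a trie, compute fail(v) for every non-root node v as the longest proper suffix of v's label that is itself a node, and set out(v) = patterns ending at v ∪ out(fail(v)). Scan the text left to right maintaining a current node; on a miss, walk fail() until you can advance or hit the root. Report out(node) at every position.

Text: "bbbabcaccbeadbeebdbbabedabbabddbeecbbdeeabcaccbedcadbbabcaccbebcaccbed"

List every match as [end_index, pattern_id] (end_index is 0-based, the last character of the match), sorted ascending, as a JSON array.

Build:
Trie (insert patterns):
  0='ε' goto a→27 b→15 c→1 d→11
  1='c' goto a→6 b→2
  2='cb' goto b→3 e→19
  3='cbb' goto d→4
  4='cbbd' goto e→5
  5='cbbde' goto ·  ←P0
  6='ca' goto c→7
  7='cac' goto c→8
  8='cacc' goto b→9
  9='caccb' goto e→10
  10='caccbe' goto ·  ←P1
  11='d' goto b→12 c→23
  12='db' goto e→13
  13='dbe' goto e→14
  14='dbee' goto ·  ←P2
  15='b' goto b→16
  16='bb' goto a→17
  17='bba' goto b→18
  18='bbab' goto ·  ←P3
  19='cbe' goto d→20
  20='cbed' goto d→21
  21='cbedd' goto b→22
  22='cbeddb' goto ·  ←P4
  23='dc' goto c→24
  24='dcc' goto e→25
  25='dcce' goto a→26
  26='dccea' goto ·  ←P5
  27='a' goto b→28
  28='ab' goto ·  ←P6

BFS fail/out derivation:
  n1('c'): parent n0 fail=0; on 'c' 0 → fail=0;  out ∅∪∅=∅
  n11('d'): parent n0 fail=0; on 'd' 0 → fail=0;  out ∅∪∅=∅
  n15('b'): parent n0 fail=0; on 'b' 0 → fail=0;  out ∅∪∅=∅
  n27('a'): parent n0 fail=0; on 'a' 0 → fail=0;  out ∅∪∅=∅
  n2('cb'): parent n1 fail=0; on 'b' 0 → fail=15;  out ∅∪∅=∅
  n6('ca'): parent n1 fail=0; on 'a' 0 → fail=27;  out ∅∪∅=∅
  n12('db'): parent n11 fail=0; on 'b' 0 → fail=15;  out ∅∪∅=∅
  n16('bb'): parent n15 fail=0; on 'b' 0 → fail=15;  out ∅∪∅=∅
  n23('dc'): parent n11 fail=0; on 'c' 0 → fail=1;  out ∅∪∅=∅
  n28('ab'): parent n27 fail=0; on 'b' 0 → fail=15;  out {6}∪∅={6}
  n3('cbb'): parent n2 fail=15; on 'b' 15 → fail=16;  out ∅∪∅=∅
  n7('cac'): parent n6 fail=27; on 'c' 27→0 → fail=1;  out ∅∪∅=∅
  n13('dbe'): parent n12 fail=15; on 'e' 15→0 → fail=0;  out ∅∪∅=∅
  n17('bba'): parent n16 fail=15; on 'a' 15→0 → fail=27;  out ∅∪∅=∅
  n19('cbe'): parent n2 fail=15; on 'e' 15→0 → fail=0;  out ∅∪∅=∅
  n24('dcc'): parent n23 fail=1; on 'c' 1→0 → fail=1;  out ∅∪∅=∅
  n4('cbbd'): parent n3 fail=16; on 'd' 16→15→0 → fail=11;  out ∅∪∅=∅
  n8('cacc'): parent n7 fail=1; on 'c' 1→0 → fail=1;  out ∅∪∅=∅
  n14('dbee'): parent n13 fail=0; on 'e' 0 → fail=0;  out {2}∪∅={2}
  n18('bbab'): parent n17 fail=27; on 'b' 27 → fail=28;  out {3}∪{6}={3,6}
  n20('cbed'): parent n19 fail=0; on 'd' 0 → fail=11;  out ∅∪∅=∅
  n25('dcce'): parent n24 fail=1; on 'e' 1→0 → fail=0;  out ∅∪∅=∅
  n5('cbbde'): parent n4 fail=11; on 'e' 11→0 → fail=0;  out {0}∪∅={0}
  n9('caccb'): parent n8 fail=1; on 'b' 1 → fail=2;  out ∅∪∅=∅
  n21('cbedd'): parent n20 fail=11; on 'd' 11→0 → fail=11;  out ∅∪∅=∅
  n26('dccea'): parent n25 fail=0; on 'a' 0 → fail=27;  out {5}∪∅={5}
  n10('caccbe'): parent n9 fail=2; on 'e' 2 → fail=19;  out {1}∪∅={1}
  n22('cbeddb'): parent n21 fail=11; on 'b' 11 → fail=12;  out {4}∪∅={4}

Text stream:
[0] read 'b'  n0⇒n15
[1] read 'b'  n15⇒n16
[2] read 'b'  n16⇒n16 (fail-walked)
[3] read 'a'  n16⇒n17
[4] read 'b'  n17⇒n18  ** P3@[1:4],P6@[3:4]
[5] read 'c'  n18⇒n1 (fail-walked)
[6] read 'a'  n1⇒n6
[7] read 'c'  n6⇒n7
[8] read 'c'  n7⇒n8
[9] read 'b'  n8⇒n9
[10] read 'e'  n9⇒n10  ** P1@[5:10]
[11] read 'a'  n10⇒n27 (fail-walked)
[12] read 'd'  n27⇒n11 (fail-walked)
[13] read 'b'  n11⇒n12
[14] read 'e'  n12⇒n13
[15] read 'e'  n13⇒n14  ** P2@[12:15]
[16] read 'b'  n14⇒n15 (fail-walked)
[17] read 'd'  n15⇒n11 (fail-walked)
[18] read 'b'  n11⇒n12
[19] read 'b'  n12⇒n16 (fail-walked)
[20] read 'a'  n16⇒n17
[21] read 'b'  n17⇒n18  ** P3@[18:21],P6@[20:21]
[22] read 'e'  n18⇒n0 (fail-walked)
[23] read 'd'  n0⇒n11
[24] read 'a'  n11⇒n27 (fail-walked)
[25] read 'b'  n27⇒n28  ** P6@[24:25]
[26] read 'b'  n28⇒n16 (fail-walked)
[27] read 'a'  n16⇒n17
[28] read 'b'  n17⇒n18  ** P3@[25:28],P6@[27:28]
[29] read 'd'  n18⇒n11 (fail-walked)
[30] read 'd'  n11⇒n11 (fail-walked)
[31] read 'b'  n11⇒n12
[32] read 'e'  n12⇒n13
[33] read 'e'  n13⇒n14  ** P2@[30:33]
[34] read 'c'  n14⇒n1 (fail-walked)
[35] read 'b'  n1⇒n2
[36] read 'b'  n2⇒n3
[37] read 'd'  n3⇒n4
[38] read 'e'  n4⇒n5  ** P0@[34:38]
[39] read 'e'  n5⇒n0 (fail-walked)
[40] read 'a'  n0⇒n27
[41] read 'b'  n27⇒n28  ** P6@[40:41]
[42] read 'c'  n28⇒n1 (fail-walked)
[43] read 'a'  n1⇒n6
[44] read 'c'  n6⇒n7
[45] read 'c'  n7⇒n8
[46] read 'b'  n8⇒n9
[47] read 'e'  n9⇒n10  ** P1@[42:47]
[48] read 'd'  n10⇒n20 (fail-walked)
[49] read 'c'  n20⇒n23 (fail-walked)
[50] read 'a'  n23⇒n6 (fail-walked)
[51] read 'd'  n6⇒n11 (fail-walked)
[52] read 'b'  n11⇒n12
[53] read 'b'  n12⇒n16 (fail-walked)
[54] read 'a'  n16⇒n17
[55] read 'b'  n17⇒n18  ** P3@[52:55],P6@[54:55]
[56] read 'c'  n18⇒n1 (fail-walked)
[57] read 'a'  n1⇒n6
[58] read 'c'  n6⇒n7
[59] read 'c'  n7⇒n8
[60] read 'b'  n8⇒n9
[61] read 'e'  n9⇒n10  ** P1@[56:61]
[62] read 'b'  n10⇒n15 (fail-walked)
[63] read 'c'  n15⇒n1 (fail-walked)
[64] read 'a'  n1⇒n6
[65] read 'c'  n6⇒n7
[66] read 'c'  n7⇒n8
[67] read 'b'  n8⇒n9
[68] read 'e'  n9⇒n10  ** P1@[63:68]
[69] read 'd'  n10⇒n20 (fail-walked)

Matches: [[4,3],[4,6],[10,1],[15,2],[21,3],[21,6],[25,6],[28,3],[28,6],[33,2],[38,0],[41,6],[47,1],[55,3],[55,6],[61,1],[68,1]]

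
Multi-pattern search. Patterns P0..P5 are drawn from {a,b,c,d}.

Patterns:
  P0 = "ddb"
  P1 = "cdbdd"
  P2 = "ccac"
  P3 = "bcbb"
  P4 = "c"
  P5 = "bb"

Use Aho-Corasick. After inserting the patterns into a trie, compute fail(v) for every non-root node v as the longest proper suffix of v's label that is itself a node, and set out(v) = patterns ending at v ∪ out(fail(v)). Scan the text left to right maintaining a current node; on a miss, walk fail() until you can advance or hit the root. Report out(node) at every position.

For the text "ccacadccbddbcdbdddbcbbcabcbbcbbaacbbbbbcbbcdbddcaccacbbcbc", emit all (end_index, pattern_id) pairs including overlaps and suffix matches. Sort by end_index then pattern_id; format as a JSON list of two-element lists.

Construct AC machine:
Trie (insert patterns):
  0='ε' goto b→12 c→4 d→1
  1='d' goto d→2
  2='dd' goto b→3
  3='ddb' goto ·  ←P0
  4='c' goto c→9 d→5  ←P4
  5='cd' goto b→6
  6='cdb' goto d→7
  7='cdbd' goto d→8
  8='cdbdd' goto ·  ←P1
  9='cc' goto a→10
  10='cca' goto c→11
  11='ccac' goto ·  ←P2
  12='b' goto b→16 c→13
  13='bc' goto b→14
  14='bcb' goto b→15
  15='bcbb' goto ·  ←P3
  16='bb' goto ·  ←P5

BFS fail/out derivation:
  n1('d'): parent n0 fail=0; on 'd' 0 → fail=0;  out ∅∪∅=∅
  n4('c'): parent n0 fail=0; on 'c' 0 → fail=0;  out {4}∪∅={4}
  n12('b'): parent n0 fail=0; on 'b' 0 → fail=0;  out ∅∪∅=∅
  n2('dd'): parent n1 fail=0; on 'd' 0 → fail=1;  out ∅∪∅=∅
  n5('cd'): parent n4 fail=0; on 'd' 0 → fail=1;  out ∅∪∅=∅
  n9('cc'): parent n4 fail=0; on 'c' 0 → fail=4;  out ∅∪{4}={4}
  n13('bc'): parent n12 fail=0; on 'c' 0 → fail=4;  out ∅∪{4}={4}
  n16('bb'): parent n12 fail=0; on 'b' 0 → fail=12;  out {5}∪∅={5}
  n3('ddb'): parent n2 fail=1; on 'b' 1→0 → fail=12;  out {0}∪∅={0}
  n6('cdb'): parent n5 fail=1; on 'b' 1→0 → fail=12;  out ∅∪∅=∅
  n10('cca'): parent n9 fail=4; on 'a' 4→0 → fail=0;  out ∅∪∅=∅
  n14('bcb'): parent n13 fail=4; on 'b' 4→0 → fail=12;  out ∅∪∅=∅
  n7('cdbd'): parent n6 fail=12; on 'd' 12→0 → fail=1;  out ∅∪∅=∅
  n11('ccac'): parent n10 fail=0; on 'c' 0 → fail=4;  out {2}∪{4}={2,4}
  n15('bcbb'): parent n14 fail=12; on 'b' 12 → fail=16;  out {3}∪{5}={3,5}
  n8('cdbdd'): parent n7 fail=1; on 'd' 1 → fail=2;  out {1}∪∅={1}

Scan:
i=0 'c': node 0→4  → match P4@[0:0]
i=1 'c': node 4→9  → match P4@[1:1]
i=2 'a': node 9→10
i=3 'c': node 10→11  → match P2@[0:3],P4@[3:3]
i=4 'a': node 11→0 (via fail)
i=5 'd': node 0→1
i=6 'c': node 1→4 (via fail)  → match P4@[6:6]
i=7 'c': node 4→9  → match P4@[7:7]
i=8 'b': node 9→12 (via fail)
i=9 'd': node 12→1 (via fail)
i=10 'd': node 1→2
i=11 'b': node 2→3  → match P0@[9:11]
i=12 'c': node 3→13 (via fail)  → match P4@[12:12]
i=13 'd': node 13→5 (via fail)
i=14 'b': node 5→6
i=15 'd': node 6→7
i=16 'd': node 7→8  → match P1@[12:16]
i=17 'd': node 8→2 (via fail)
i=18 'b': node 2→3  → match P0@[16:18]
i=19 'c': node 3→13 (via fail)  → match P4@[19:19]
i=20 'b': node 13→14
i=21 'b': node 14→15  → match P3@[18:21],P5@[20:21]
i=22 'c': node 15→13 (via fail)  → match P4@[22:22]
i=23 'a': node 13→0 (via fail)
i=24 'b': node 0→12
i=25 'c': node 12→13  → match P4@[25:25]
i=26 'b': node 13→14
i=27 'b': node 14→15  → match P3@[24:27],P5@[26:27]
i=28 'c': node 15→13 (via fail)  → match P4@[28:28]
i=29 'b': node 13→14
i=30 'b': node 14→15  → match P3@[27:30],P5@[29:30]
i=31 'a': node 15→0 (via fail)
i=32 'a': node 0→0
i=33 'c': node 0→4  → match P4@[33:33]
i=34 'b': node 4→12 (via fail)
i=35 'b': node 12→16  → match P5@[34:35]
i=36 'b': node 16→16 (via fail)  → match P5@[35:36]
i=37 'b': node 16→16 (via fail)  → match P5@[36:37]
i=38 'b': node 16→16 (via fail)  → match P5@[37:38]
i=39 'c': node 16→13 (via fail)  → match P4@[39:39]
i=40 'b': node 13→14
i=41 'b': node 14→15  → match P3@[38:41],P5@[40:41]
i=42 'c': node 15→13 (via fail)  → match P4@[42:42]
i=43 'd': node 13→5 (via fail)
i=44 'b': node 5→6
i=45 'd': node 6→7
i=46 'd': node 7→8  → match P1@[42:46]
i=47 'c': node 8→4 (via fail)  → match P4@[47:47]
i=48 'a': node 4→0 (via fail)
i=49 'c': node 0→4  → match P4@[49:49]
i=50 'c': node 4→9  → match P4@[50:50]
i=51 'a': node 9→10
i=52 'c': node 10→11  → match P2@[49:52],P4@[52:52]
i=53 'b': node 11→12 (via fail)
i=54 'b': node 12→16  → match P5@[53:54]
i=55 'c': node 16→13 (via fail)  → match P4@[55:55]
i=56 'b': node 13→14
i=57 'c': node 14→13 (via fail)  → match P4@[57:57]

Matches: [[0,4],[1,4],[3,2],[3,4],[6,4],[7,4],[11,0],[12,4],[16,1],[18,0],[19,4],[21,3],[21,5],[22,4],[25,4],[27,3],[27,5],[28,4],[30,3],[30,5],[33,4],[35,5],[36,5],[37,5],[38,5],[39,4],[41,3],[41,5],[42,4],[46,1],[47,4],[49,4],[50,4],[52,2],[52,4],[54,5],[55,4],[57,4]]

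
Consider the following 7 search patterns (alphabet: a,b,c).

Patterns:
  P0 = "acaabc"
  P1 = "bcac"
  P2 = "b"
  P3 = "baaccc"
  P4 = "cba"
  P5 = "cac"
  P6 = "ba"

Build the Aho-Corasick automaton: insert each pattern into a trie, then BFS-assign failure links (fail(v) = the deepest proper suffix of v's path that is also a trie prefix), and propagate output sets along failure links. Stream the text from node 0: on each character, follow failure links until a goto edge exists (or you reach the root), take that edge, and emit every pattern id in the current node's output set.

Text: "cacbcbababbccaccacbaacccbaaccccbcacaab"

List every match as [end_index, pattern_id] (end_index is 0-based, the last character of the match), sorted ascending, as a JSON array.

Build automaton:
Trie nodes:
  n0 'ε': a→1 b→7 c→16
  n1 'a': c→2
  n2 'ac': a→3
  n3 'aca': a→4
  n4 'acaa': b→5
  n5 'acaab': c→6
  n6 'acaabc': ·  ←P0
  n7 'b': a→11 c→8  ←P2
  n8 'bc': a→9
  n9 'bca': c→10
  n10 'bcac': ·  ←P1
  n11 'ba': a→12  ←P6
  n12 'baa': c→13
  n13 'baac': c→14
  n14 'baacc': c→15
  n15 'baaccc': ·  ←P3
  n16 'c': a→19 b→17
  n17 'cb': a→18
  n18 'cba': ·  ←P4
  n19 'ca': c→20
  n20 'cac': ·  ←P5

Failure links (BFS by depth):
  fail(1) 'a': from fail(0)=0 chase 'a': 0 ⇒ 0;  out=∅∪out(0)=∅
  fail(7) 'b': from fail(0)=0 chase 'b': 0 ⇒ 0;  out={2}∪out(0)={2}
  fail(16) 'c': from fail(0)=0 chase 'c': 0 ⇒ 0;  out=∅∪out(0)=∅
  fail(2) 'ac': from fail(1)=0 chase 'c': 0 ⇒ 16;  out=∅∪out(16)=∅
  fail(8) 'bc': from fail(7)=0 chase 'c': 0 ⇒ 16;  out=∅∪out(16)=∅
  fail(11) 'ba': from fail(7)=0 chase 'a': 0 ⇒ 1;  out={6}∪out(1)={6}
  fail(17) 'cb': from fail(16)=0 chase 'b': 0 ⇒ 7;  out=∅∪out(7)={2}
  fail(19) 'ca': from fail(16)=0 chase 'a': 0 ⇒ 1;  out=∅∪out(1)=∅
  fail(3) 'aca': from fail(2)=16 chase 'a': 16 ⇒ 19;  out=∅∪out(19)=∅
  fail(9) 'bca': from fail(8)=16 chase 'a': 16 ⇒ 19;  out=∅∪out(19)=∅
  fail(12) 'baa': from fail(11)=1 chase 'a': 1→0 ⇒ 1;  out=∅∪out(1)=∅
  fail(18) 'cba': from fail(17)=7 chase 'a': 7 ⇒ 11;  out={4}∪out(11)={4,6}
  fail(20) 'cac': from fail(19)=1 chase 'c': 1 ⇒ 2;  out={5}∪out(2)={5}
  fail(4) 'acaa': from fail(3)=19 chase 'a': 19→1→0 ⇒ 1;  out=∅∪out(1)=∅
  fail(10) 'bcac': from fail(9)=19 chase 'c': 19 ⇒ 20;  out={1}∪out(20)={1,5}
  fail(13) 'baac': from fail(12)=1 chase 'c': 1 ⇒ 2;  out=∅∪out(2)=∅
  fail(5) 'acaab': from fail(4)=1 chase 'b': 1→0 ⇒ 7;  out=∅∪out(7)={2}
  fail(14) 'baacc': from fail(13)=2 chase 'c': 2→16→0 ⇒ 16;  out=∅∪out(16)=∅
  fail(6) 'acaabc': from fail(5)=7 chase 'c': 7 ⇒ 8;  out={0}∪out(8)={0}
  fail(15) 'baaccc': from fail(14)=16 chase 'c': 16→0 ⇒ 16;  out={3}∪out(16)={3}

Run:
pos 0 'c': at 16
pos 1 'a': at 19
pos 2 'c': at 20  → match P5@[0:2]
pos 3 'b': at 17 ·f  → match P2@[3:3]
pos 4 'c': at 8 ·f
pos 5 'b': at 17 ·f  → match P2@[5:5]
pos 6 'a': at 18  → match P4@[4:6],P6@[5:6]
pos 7 'b': at 7 ·f  → match P2@[7:7]
pos 8 'a': at 11  → match P6@[7:8]
pos 9 'b': at 7 ·f  → match P2@[9:9]
pos 10 'b': at 7 ·f  → match P2@[10:10]
pos 11 'c': at 8
pos 12 'c': at 16 ·f
pos 13 'a': at 19
pos 14 'c': at 20  → match P5@[12:14]
pos 15 'c': at 16 ·f
pos 16 'a': at 19
pos 17 'c': at 20  → match P5@[15:17]
pos 18 'b': at 17 ·f  → match P2@[18:18]
pos 19 'a': at 18  → match P4@[17:19],P6@[18:19]
pos 20 'a': at 12 ·f
pos 21 'c': at 13
pos 22 'c': at 14
pos 23 'c': at 15  → match P3@[18:23]
pos 24 'b': at 17 ·f  → match P2@[24:24]
pos 25 'a': at 18  → match P4@[23:25],P6@[24:25]
pos 26 'a': at 12 ·f
pos 27 'c': at 13
pos 28 'c': at 14
pos 29 'c': at 15  → match P3@[24:29]
pos 30 'c': at 16 ·f
pos 31 'b': at 17  → match P2@[31:31]
pos 32 'c': at 8 ·f
pos 33 'a': at 9
pos 34 'c': at 10  → match P1@[31:34],P5@[32:34]
pos 35 'a': at 3 ·f
pos 36 'a': at 4
pos 37 'b': at 5  → match P2@[37:37]

Result: [[2,5],[3,2],[5,2],[6,4],[6,6],[7,2],[8,6],[9,2],[10,2],[14,5],[17,5],[18,2],[19,4],[19,6],[23,3],[24,2],[25,4],[25,6],[29,3],[31,2],[34,1],[34,5],[37,2]]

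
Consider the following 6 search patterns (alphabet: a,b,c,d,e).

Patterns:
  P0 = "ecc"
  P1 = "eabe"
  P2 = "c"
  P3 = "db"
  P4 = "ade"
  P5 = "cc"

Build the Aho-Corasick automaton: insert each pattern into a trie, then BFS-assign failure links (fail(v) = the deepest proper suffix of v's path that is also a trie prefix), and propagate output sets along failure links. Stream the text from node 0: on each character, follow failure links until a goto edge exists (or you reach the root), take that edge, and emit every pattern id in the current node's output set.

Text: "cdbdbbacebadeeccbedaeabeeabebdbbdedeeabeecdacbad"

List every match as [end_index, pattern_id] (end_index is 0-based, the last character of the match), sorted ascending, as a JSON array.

Construct AC machine:
Trie nodes:
  n0 'ε': a→10 c→7 d→8 e→1
  n1 'e': a→4 c→2
  n2 'ec': c→3
  n3 'ecc': ·  ←P0
  n4 'ea': b→5
  n5 'eab': e→6
  n6 'eabe': ·  ←P1
  n7 'c': c→13  ←P2
  n8 'd': b→9
  n9 'db': ·  ←P3
  n10 'a': d→11
  n11 'ad': e→12
  n12 'ade': ·  ←P4
  n13 'cc': ·  ←P5

BFS fail/out derivation:
  fail(1) 'e': from fail(0)=0 chase 'e': 0 ⇒ 0;  out=∅∪out(0)=∅
  fail(7) 'c': from fail(0)=0 chase 'c': 0 ⇒ 0;  out={2}∪out(0)={2}
  fail(8) 'd': from fail(0)=0 chase 'd': 0 ⇒ 0;  out=∅∪out(0)=∅
  fail(10) 'a': from fail(0)=0 chase 'a': 0 ⇒ 0;  out=∅∪out(0)=∅
  fail(2) 'ec': from fail(1)=0 chase 'c': 0 ⇒ 7;  out=∅∪out(7)={2}
  fail(4) 'ea': from fail(1)=0 chase 'a': 0 ⇒ 10;  out=∅∪out(10)=∅
  fail(9) 'db': from fail(8)=0 chase 'b': 0 ⇒ 0;  out={3}∪out(0)={3}
  fail(11) 'ad': from fail(10)=0 chase 'd': 0 ⇒ 8;  out=∅∪out(8)=∅
  fail(13) 'cc': from fail(7)=0 chase 'c': 0 ⇒ 7;  out={5}∪out(7)={2,5}
  fail(3) 'ecc': from fail(2)=7 chase 'c': 7 ⇒ 13;  out={0}∪out(13)={0,2,5}
  fail(5) 'eab': from fail(4)=10 chase 'b': 10→0 ⇒ 0;  out=∅∪out(0)=∅
  fail(12) 'ade': from fail(11)=8 chase 'e': 8→0 ⇒ 1;  out={4}∪out(1)={4}
  fail(6) 'eabe': from fail(5)=0 chase 'e': 0 ⇒ 1;  out={1}∪out(1)={1}

Run:
pos 0 'c': at 7  → match P2@[0:0]
pos 1 'd': at 8 ·f
pos 2 'b': at 9  → match P3@[1:2]
pos 3 'd': at 8 ·f
pos 4 'b': at 9  → match P3@[3:4]
pos 5 'b': at 0 ·f
pos 6 'a': at 10
pos 7 'c': at 7 ·f  → match P2@[7:7]
pos 8 'e': at 1 ·f
pos 9 'b': at 0 ·f
pos 10 'a': at 10
pos 11 'd': at 11
pos 12 'e': at 12  → match P4@[10:12]
pos 13 'e': at 1 ·f
pos 14 'c': at 2  → match P2@[14:14]
pos 15 'c': at 3  → match P0@[13:15],P2@[15:15],P5@[14:15]
pos 16 'b': at 0 ·f
pos 17 'e': at 1
pos 18 'd': at 8 ·f
pos 19 'a': at 10 ·f
pos 20 'e': at 1 ·f
pos 21 'a': at 4
pos 22 'b': at 5
pos 23 'e': at 6  → match P1@[20:23]
pos 24 'e': at 1 ·f
pos 25 'a': at 4
pos 26 'b': at 5
pos 27 'e': at 6  → match P1@[24:27]
pos 28 'b': at 0 ·f
pos 29 'd': at 8
pos 30 'b': at 9  → match P3@[29:30]
pos 31 'b': at 0 ·f
pos 32 'd': at 8
pos 33 'e': at 1 ·f
pos 34 'd': at 8 ·f
pos 35 'e': at 1 ·f
pos 36 'e': at 1 ·f
pos 37 'a': at 4
pos 38 'b': at 5
pos 39 'e': at 6  → match P1@[36:39]
pos 40 'e': at 1 ·f
pos 41 'c': at 2  → match P2@[41:41]
pos 42 'd': at 8 ·f
pos 43 'a': at 10 ·f
pos 44 'c': at 7 ·f  → match P2@[44:44]
pos 45 'b': at 0 ·f
pos 46 'a': at 10
pos 47 'd': at 11

All matches (sorted): [[0,2],[2,3],[4,3],[7,2],[12,4],[14,2],[15,0],[15,2],[15,5],[23,1],[27,1],[30,3],[39,1],[41,2],[44,2]]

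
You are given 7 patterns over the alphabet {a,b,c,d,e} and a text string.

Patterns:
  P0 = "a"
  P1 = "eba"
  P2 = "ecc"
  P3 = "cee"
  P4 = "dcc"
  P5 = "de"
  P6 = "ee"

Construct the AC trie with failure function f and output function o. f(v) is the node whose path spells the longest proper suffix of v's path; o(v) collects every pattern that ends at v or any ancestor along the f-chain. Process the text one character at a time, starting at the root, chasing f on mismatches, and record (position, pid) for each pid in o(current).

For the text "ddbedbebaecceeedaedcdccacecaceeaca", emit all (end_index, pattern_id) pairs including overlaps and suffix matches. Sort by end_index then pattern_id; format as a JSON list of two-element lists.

Construct AC machine:
Trie (insert patterns):
  n0 'ε': a→1 c→7 d→10 e→2
  n1 'a': ·  [P0 ends]
  n2 'e': b→3 c→5 e→14
  n3 'eb': a→4
  n4 'eba': ·  [P1 ends]
  n5 'ec': c→6
  n6 'ecc': ·  [P2 ends]
  n7 'c': e→8
  n8 'ce': e→9
  n9 'cee': ·  [P3 ends]
  n10 'd': c→11 e→13
  n11 'dc': c→12
  n12 'dcc': ·  [P4 ends]
  n13 'de': ·  [P5 ends]
  n14 'ee': ·  [P6 ends]

Failure links (BFS by depth):
  fail(1) 'a': from fail(0)=0 chase 'a': 0 ⇒ 0;  out={0}∪out(0)={0}
  fail(2) 'e': from fail(0)=0 chase 'e': 0 ⇒ 0;  out=∅∪out(0)=∅
  fail(7) 'c': from fail(0)=0 chase 'c': 0 ⇒ 0;  out=∅∪out(0)=∅
  fail(10) 'd': from fail(0)=0 chase 'd': 0 ⇒ 0;  out=∅∪out(0)=∅
  fail(3) 'eb': from fail(2)=0 chase 'b': 0 ⇒ 0;  out=∅∪out(0)=∅
  fail(5) 'ec': from fail(2)=0 chase 'c': 0 ⇒ 7;  out=∅∪out(7)=∅
  fail(8) 'ce': from fail(7)=0 chase 'e': 0 ⇒ 2;  out=∅∪out(2)=∅
  fail(11) 'dc': from fail(10)=0 chase 'c': 0 ⇒ 7;  out=∅∪out(7)=∅
  fail(13) 'de': from fail(10)=0 chase 'e': 0 ⇒ 2;  out={5}∪out(2)={5}
  fail(14) 'ee': from fail(2)=0 chase 'e': 0 ⇒ 2;  out={6}∪out(2)={6}
  fail(4) 'eba': from fail(3)=0 chase 'a': 0 ⇒ 1;  out={1}∪out(1)={0,1}
  fail(6) 'ecc': from fail(5)=7 chase 'c': 7→0 ⇒ 7;  out={2}∪out(7)={2}
  fail(9) 'cee': from fail(8)=2 chase 'e': 2 ⇒ 14;  out={3}∪out(14)={3,6}
  fail(12) 'dcc': from fail(11)=7 chase 'c': 7→0 ⇒ 7;  out={4}∪out(7)={4}

Scan:
i=0 'd': node 0→10
i=1 'd': node 10→10 (fail-walked)
i=2 'b': node 10→0 (fail-walked)
i=3 'e': node 0→2
i=4 'd': node 2→10 (fail-walked)
i=5 'b': node 10→0 (fail-walked)
i=6 'e': node 0→2
i=7 'b': node 2→3
i=8 'a': node 3→4  → match P0@[8:8],P1@[6:8]
i=9 'e': node 4→2 (fail-walked)
i=10 'c': node 2→5
i=11 'c': node 5→6  → match P2@[9:11]
i=12 'e': node 6→8 (fail-walked)
i=13 'e': node 8→9  → match P3@[11:13],P6@[12:13]
i=14 'e': node 9→14 (fail-walked)  → match P6@[13:14]
i=15 'd': node 14→10 (fail-walked)
i=16 'a': node 10→1 (fail-walked)  → match P0@[16:16]
i=17 'e': node 1→2 (fail-walked)
i=18 'd': node 2→10 (fail-walked)
i=19 'c': node 10→11
i=20 'd': node 11→10 (fail-walked)
i=21 'c': node 10→11
i=22 'c': node 11→12  → match P4@[20:22]
i=23 'a': node 12→1 (fail-walked)  → match P0@[23:23]
i=24 'c': node 1→7 (fail-walked)
i=25 'e': node 7→8
i=26 'c': node 8→5 (fail-walked)
i=27 'a': node 5→1 (fail-walked)  → match P0@[27:27]
i=28 'c': node 1→7 (fail-walked)
i=29 'e': node 7→8
i=30 'e': node 8→9  → match P3@[28:30],P6@[29:30]
i=31 'a': node 9→1 (fail-walked)  → match P0@[31:31]
i=32 'c': node 1→7 (fail-walked)
i=33 'a': node 7→1 (fail-walked)  → match P0@[33:33]

Matches: [[8,0],[8,1],[11,2],[13,3],[13,6],[14,6],[16,0],[22,4],[23,0],[27,0],[30,3],[30,6],[31,0],[33,0]]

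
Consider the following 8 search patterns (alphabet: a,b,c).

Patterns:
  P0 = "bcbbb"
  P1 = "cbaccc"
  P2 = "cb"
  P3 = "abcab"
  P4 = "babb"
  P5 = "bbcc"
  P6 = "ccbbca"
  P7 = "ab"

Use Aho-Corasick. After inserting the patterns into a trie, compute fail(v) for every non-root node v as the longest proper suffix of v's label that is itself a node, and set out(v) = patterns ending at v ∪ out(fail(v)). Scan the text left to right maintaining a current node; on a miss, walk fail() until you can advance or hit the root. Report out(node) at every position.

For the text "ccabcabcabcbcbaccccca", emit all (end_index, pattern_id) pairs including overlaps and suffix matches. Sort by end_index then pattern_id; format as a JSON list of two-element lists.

Build:
Trie (insert patterns):
  n0 'ε': a→12 b→1 c→6
  n1 'b': a→17 b→20 c→2
  n2 'bc': b→3
  n3 'bcb': b→4
  n4 'bcbb': b→5
  n5 'bcbbb': ·  [P0 ends]
  n6 'c': b→7 c→23
  n7 'cb': a→8  [P2 ends]
  n8 'cba': c→9
  n9 'cbac': c→10
  n10 'cbacc': c→11
  n11 'cbaccc': ·  [P1 ends]
  n12 'a': b→13
  n13 'ab': c→14  [P7 ends]
  n14 'abc': a→15
  n15 'abca': b→16
  n16 'abcab': ·  [P3 ends]
  n17 'ba': b→18
  n18 'bab': b→19
  n19 'babb': ·  [P4 ends]
  n20 'bb': c→21
  n21 'bbc': c→22
  n22 'bbcc': ·  [P5 ends]
  n23 'cc': b→24
  n24 'ccb': b→25
  n25 'ccbb': c→26
  n26 'ccbbc': a→27
  n27 'ccbbca': ·  [P6 ends]

BFS fail/out derivation:
  n1('b'): parent n0 fail=0; on 'b' 0 → fail=0;  out ∅∪∅=∅
  n6('c'): parent n0 fail=0; on 'c' 0 → fail=0;  out ∅∪∅=∅
  n12('a'): parent n0 fail=0; on 'a' 0 → fail=0;  out ∅∪∅=∅
  n2('bc'): parent n1 fail=0; on 'c' 0 → fail=6;  out ∅∪∅=∅
  n7('cb'): parent n6 fail=0; on 'b' 0 → fail=1;  out {2}∪∅={2}
  n13('ab'): parent n12 fail=0; on 'b' 0 → fail=1;  out {7}∪∅={7}
  n17('ba'): parent n1 fail=0; on 'a' 0 → fail=12;  out ∅∪∅=∅
  n20('bb'): parent n1 fail=0; on 'b' 0 → fail=1;  out ∅∪∅=∅
  n23('cc'): parent n6 fail=0; on 'c' 0 → fail=6;  out ∅∪∅=∅
  n3('bcb'): parent n2 fail=6; on 'b' 6 → fail=7;  out ∅∪{2}={2}
  n8('cba'): parent n7 fail=1; on 'a' 1 → fail=17;  out ∅∪∅=∅
  n14('abc'): parent n13 fail=1; on 'c' 1 → fail=2;  out ∅∪∅=∅
  n18('bab'): parent n17 fail=12; on 'b' 12 → fail=13;  out ∅∪{7}={7}
  n21('bbc'): parent n20 fail=1; on 'c' 1 → fail=2;  out ∅∪∅=∅
  n24('ccb'): parent n23 fail=6; on 'b' 6 → fail=7;  out ∅∪{2}={2}
  n4('bcbb'): parent n3 fail=7; on 'b' 7→1 → fail=20;  out ∅∪∅=∅
  n9('cbac'): parent n8 fail=17; on 'c' 17→12→0 → fail=6;  out ∅∪∅=∅
  n15('abca'): parent n14 fail=2; on 'a' 2→6→0 → fail=12;  out ∅∪∅=∅
  n19('babb'): parent n18 fail=13; on 'b' 13→1 → fail=20;  out {4}∪∅={4}
  n22('bbcc'): parent n21 fail=2; on 'c' 2→6 → fail=23;  out {5}∪∅={5}
  n25('ccbb'): parent n24 fail=7; on 'b' 7→1 → fail=20;  out ∅∪∅=∅
  n5('bcbbb'): parent n4 fail=20; on 'b' 20→1 → fail=20;  out {0}∪∅={0}
  n10('cbacc'): parent n9 fail=6; on 'c' 6 → fail=23;  out ∅∪∅=∅
  n16('abcab'): parent n15 fail=12; on 'b' 12 → fail=13;  out {3}∪{7}={3,7}
  n26('ccbbc'): parent n25 fail=20; on 'c' 20 → fail=21;  out ∅∪∅=∅
  n11('cbaccc'): parent n10 fail=23; on 'c' 23→6 → fail=23;  out {1}∪∅={1}
  n27('ccbbca'): parent n26 fail=21; on 'a' 21→2→6→0 → fail=12;  out {6}∪∅={6}

Run:
i=0 'c': node 0→6
i=1 'c': node 6→23
i=2 'a': node 23→12 (fail-walked)
i=3 'b': node 12→13  → match P7@[2:3]
i=4 'c': node 13→14
i=5 'a': node 14→15
i=6 'b': node 15→16  → match P3@[2:6],P7@[5:6]
i=7 'c': node 16→14 (fail-walked)
i=8 'a': node 14→15
i=9 'b': node 15→16  → match P3@[5:9],P7@[8:9]
i=10 'c': node 16→14 (fail-walked)
i=11 'b': node 14→3 (fail-walked)  → match P2@[10:11]
i=12 'c': node 3→2 (fail-walked)
i=13 'b': node 2→3  → match P2@[12:13]
i=14 'a': node 3→8 (fail-walked)
i=15 'c': node 8→9
i=16 'c': node 9→10
i=17 'c': node 10→11  → match P1@[12:17]
i=18 'c': node 11→23 (fail-walked)
i=19 'c': node 23→23 (fail-walked)
i=20 'a': node 23→12 (fail-walked)

Result: [[3,7],[6,3],[6,7],[9,3],[9,7],[11,2],[13,2],[17,1]]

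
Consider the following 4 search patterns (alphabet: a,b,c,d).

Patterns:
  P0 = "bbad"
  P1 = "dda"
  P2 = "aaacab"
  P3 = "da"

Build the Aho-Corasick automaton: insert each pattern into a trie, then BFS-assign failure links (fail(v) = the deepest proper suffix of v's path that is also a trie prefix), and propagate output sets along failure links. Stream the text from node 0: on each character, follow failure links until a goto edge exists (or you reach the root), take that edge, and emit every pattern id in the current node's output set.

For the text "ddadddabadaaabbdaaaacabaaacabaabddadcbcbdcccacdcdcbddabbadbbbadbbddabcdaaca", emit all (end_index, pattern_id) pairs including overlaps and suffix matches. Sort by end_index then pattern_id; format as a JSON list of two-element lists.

Build automaton:
Trie nodes:
  0='ε' goto a→8 b→1 d→5
  1='b' goto b→2
  2='bb' goto a→3
  3='bba' goto d→4
  4='bbad' goto ·  [P0 ends]
  5='d' goto a→14 d→6
  6='dd' goto a→7
  7='dda' goto ·  [P1 ends]
  8='a' goto a→9
  9='aa' goto a→10
  10='aaa' goto c→11
  11='aaac' goto a→12
  12='aaaca' goto b→13
  13='aaacab' goto ·  [P2 ends]
  14='da' goto ·  [P3 ends]

BFS fail/out derivation:
  n1('b'): parent n0 fail=0; on 'b' 0 → fail=0;  out ∅∪∅=∅
  n5('d'): parent n0 fail=0; on 'd' 0 → fail=0;  out ∅∪∅=∅
  n8('a'): parent n0 fail=0; on 'a' 0 → fail=0;  out ∅∪∅=∅
  n2('bb'): parent n1 fail=0; on 'b' 0 → fail=1;  out ∅∪∅=∅
  n6('dd'): parent n5 fail=0; on 'd' 0 → fail=5;  out ∅∪∅=∅
  n9('aa'): parent n8 fail=0; on 'a' 0 → fail=8;  out ∅∪∅=∅
  n14('da'): parent n5 fail=0; on 'a' 0 → fail=8;  out {3}∪∅={3}
  n3('bba'): parent n2 fail=1; on 'a' 1→0 → fail=8;  out ∅∪∅=∅
  n7('dda'): parent n6 fail=5; on 'a' 5 → fail=14;  out {1}∪{3}={1,3}
  n10('aaa'): parent n9 fail=8; on 'a' 8 → fail=9;  out ∅∪∅=∅
  n4('bbad'): parent n3 fail=8; on 'd' 8→0 → fail=5;  out {0}∪∅={0}
  n11('aaac'): parent n10 fail=9; on 'c' 9→8→0 → fail=0;  out ∅∪∅=∅
  n12('aaaca'): parent n11 fail=0; on 'a' 0 → fail=8;  out ∅∪∅=∅
  n13('aaacab'): parent n12 fail=8; on 'b' 8→0 → fail=1;  out {2}∪∅={2}

Scan:
[0] read 'd'  n0⇒n5
[1] read 'd'  n5⇒n6
[2] read 'a'  n6⇒n7  emit P1@[0:2],P3@[1:2]
[3] read 'd'  n7⇒n5 (fail-walked)
[4] read 'd'  n5⇒n6
[5] read 'd'  n6⇒n6 (fail-walked)
[6] read 'a'  n6⇒n7  emit P1@[4:6],P3@[5:6]
[7] read 'b'  n7⇒n1 (fail-walked)
[8] read 'a'  n1⇒n8 (fail-walked)
[9] read 'd'  n8⇒n5 (fail-walked)
[10] read 'a'  n5⇒n14  emit P3@[9:10]
[11] read 'a'  n14⇒n9 (fail-walked)
[12] read 'a'  n9⇒n10
[13] read 'b'  n10⇒n1 (fail-walked)
[14] read 'b'  n1⇒n2
[15] read 'd'  n2⇒n5 (fail-walked)
[16] read 'a'  n5⇒n14  emit P3@[15:16]
[17] read 'a'  n14⇒n9 (fail-walked)
[18] read 'a'  n9⇒n10
[19] read 'a'  n10⇒n10 (fail-walked)
[20] read 'c'  n10⇒n11
[21] read 'a'  n11⇒n12
[22] read 'b'  n12⇒n13  emit P2@[17:22]
[23] read 'a'  n13⇒n8 (fail-walked)
[24] read 'a'  n8⇒n9
[25] read 'a'  n9⇒n10
[26] read 'c'  n10⇒n11
[27] read 'a'  n11⇒n12
[28] read 'b'  n12⇒n13  emit P2@[23:28]
[29] read 'a'  n13⇒n8 (fail-walked)
[30] read 'a'  n8⇒n9
[31] read 'b'  n9⇒n1 (fail-walked)
[32] read 'd'  n1⇒n5 (fail-walked)
[33] read 'd'  n5⇒n6
[34] read 'a'  n6⇒n7  emit P1@[32:34],P3@[33:34]
[35] read 'd'  n7⇒n5 (fail-walked)
[36] read 'c'  n5⇒n0 (fail-walked)
[37] read 'b'  n0⇒n1
[38] read 'c'  n1⇒n0 (fail-walked)
[39] read 'b'  n0⇒n1
[40] read 'd'  n1⇒n5 (fail-walked)
[41] read 'c'  n5⇒n0 (fail-walked)
[42] read 'c'  n0⇒n0
[43] read 'c'  n0⇒n0
[44] read 'a'  n0⇒n8
[45] read 'c'  n8⇒n0 (fail-walked)
[46] read 'd'  n0⇒n5
[47] read 'c'  n5⇒n0 (fail-walked)
[48] read 'd'  n0⇒n5
[49] read 'c'  n5⇒n0 (fail-walked)
[50] read 'b'  n0⇒n1
[51] read 'd'  n1⇒n5 (fail-walked)
[52] read 'd'  n5⇒n6
[53] read 'a'  n6⇒n7  emit P1@[51:53],P3@[52:53]
[54] read 'b'  n7⇒n1 (fail-walked)
[55] read 'b'  n1⇒n2
[56] read 'a'  n2⇒n3
[57] read 'd'  n3⇒n4  emit P0@[54:57]
[58] read 'b'  n4⇒n1 (fail-walked)
[59] read 'b'  n1⇒n2
[60] read 'b'  n2⇒n2 (fail-walked)
[61] read 'a'  n2⇒n3
[62] read 'd'  n3⇒n4  emit P0@[59:62]
[63] read 'b'  n4⇒n1 (fail-walked)
[64] read 'b'  n1⇒n2
[65] read 'd'  n2⇒n5 (fail-walked)
[66] read 'd'  n5⇒n6
[67] read 'a'  n6⇒n7  emit P1@[65:67],P3@[66:67]
[68] read 'b'  n7⇒n1 (fail-walked)
[69] read 'c'  n1⇒n0 (fail-walked)
[70] read 'd'  n0⇒n5
[71] read 'a'  n5⇒n14  emit P3@[70:71]
[72] read 'a'  n14⇒n9 (fail-walked)
[73] read 'c'  n9⇒n0 (fail-walked)
[74] read 'a'  n0⇒n8

Result: [[2,1],[2,3],[6,1],[6,3],[10,3],[16,3],[22,2],[28,2],[34,1],[34,3],[53,1],[53,3],[57,0],[62,0],[67,1],[67,3],[71,3]]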